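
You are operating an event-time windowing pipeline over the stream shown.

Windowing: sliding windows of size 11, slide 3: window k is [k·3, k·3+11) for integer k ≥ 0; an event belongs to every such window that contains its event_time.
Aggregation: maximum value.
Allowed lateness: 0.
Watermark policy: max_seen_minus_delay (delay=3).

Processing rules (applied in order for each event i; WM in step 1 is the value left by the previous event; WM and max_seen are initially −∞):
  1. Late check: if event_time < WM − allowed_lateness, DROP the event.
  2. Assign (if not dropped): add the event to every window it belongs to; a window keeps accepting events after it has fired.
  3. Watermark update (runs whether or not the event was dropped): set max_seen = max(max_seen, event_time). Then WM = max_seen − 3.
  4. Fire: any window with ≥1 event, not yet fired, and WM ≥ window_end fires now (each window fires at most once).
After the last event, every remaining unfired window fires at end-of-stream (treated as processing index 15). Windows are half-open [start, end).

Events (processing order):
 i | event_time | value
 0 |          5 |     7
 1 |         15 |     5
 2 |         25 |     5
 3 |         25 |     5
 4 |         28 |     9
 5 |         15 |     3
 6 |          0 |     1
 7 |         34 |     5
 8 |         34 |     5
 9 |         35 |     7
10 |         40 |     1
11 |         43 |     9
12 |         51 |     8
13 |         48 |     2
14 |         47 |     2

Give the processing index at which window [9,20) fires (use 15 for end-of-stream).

i=0 t=5 v=7: → [3,14),[0,11); WM=2
i=1 t=15 v=5: → [15,26),[12,23),[9,20),[6,17); WM=12; [0,11) fires=7
i=2 t=25 v=5: → [24,35),[21,32),[18,29),[15,26); WM=22; [3,14) fires=7 [6,17) fires=5 [9,20) fires=5
i=3 t=25 v=5: → [24,35),[21,32),[18,29),[15,26); WM=22
i=4 t=28 v=9: → [27,38),[24,35),[21,32),[18,29); WM=25; [12,23) fires=5
i=5 t=15 v=3: DROP (t<25-0); WM=25
i=6 t=0 v=1: DROP (t<25-0); WM=25
i=7 t=34 v=5: → [33,44),[30,41),[27,38),[24,35); WM=31; [15,26) fires=5 [18,29) fires=9
i=8 t=34 v=5: → [33,44),[30,41),[27,38),[24,35); WM=31
i=9 t=35 v=7: → [33,44),[30,41),[27,38); WM=32; [21,32) fires=9
i=10 t=40 v=1: → [39,50),[36,47),[33,44),[30,41); WM=37; [24,35) fires=9
i=11 t=43 v=9: → [42,53),[39,50),[36,47),[33,44); WM=40; [27,38) fires=9
i=12 t=51 v=8: → [51,62),[48,59),[45,56),[42,53); WM=48; [30,41) fires=7 [33,44) fires=9 [36,47) fires=9
i=13 t=48 v=2: → [48,59),[45,56),[42,53),[39,50); WM=48
i=14 t=47 v=2: DROP (t<48-0); WM=48

2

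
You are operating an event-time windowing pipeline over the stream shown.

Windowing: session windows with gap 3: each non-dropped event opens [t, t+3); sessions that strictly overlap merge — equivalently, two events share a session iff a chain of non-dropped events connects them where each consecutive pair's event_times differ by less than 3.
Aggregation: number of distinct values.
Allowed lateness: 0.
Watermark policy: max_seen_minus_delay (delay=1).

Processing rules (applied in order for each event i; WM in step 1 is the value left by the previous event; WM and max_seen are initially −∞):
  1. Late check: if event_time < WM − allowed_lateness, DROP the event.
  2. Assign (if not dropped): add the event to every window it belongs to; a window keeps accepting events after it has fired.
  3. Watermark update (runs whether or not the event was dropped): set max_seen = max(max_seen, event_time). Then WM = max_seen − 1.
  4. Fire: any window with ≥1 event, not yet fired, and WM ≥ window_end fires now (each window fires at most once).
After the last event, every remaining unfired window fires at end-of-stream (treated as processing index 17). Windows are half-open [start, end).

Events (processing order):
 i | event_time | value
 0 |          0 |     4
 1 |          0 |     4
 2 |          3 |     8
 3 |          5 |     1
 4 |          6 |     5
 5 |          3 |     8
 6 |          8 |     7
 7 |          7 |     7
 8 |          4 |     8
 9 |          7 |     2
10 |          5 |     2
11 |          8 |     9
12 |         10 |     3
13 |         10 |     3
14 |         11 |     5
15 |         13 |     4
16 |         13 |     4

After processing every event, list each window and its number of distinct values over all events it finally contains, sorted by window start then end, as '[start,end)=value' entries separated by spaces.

[0,3)=1 [3,16)=8

i=0 t=0 v=4: → [0,3); WM=-1
i=1 t=0 v=4: → [0,3); WM=-1
i=2 t=3 v=8: → [3,6); WM=2
i=3 t=5 v=1: → [3,8); WM=4
i=4 t=6 v=5: → [3,9); WM=5
i=5 t=3 v=8: DROP (t<5-0); WM=5
i=6 t=8 v=7: → [3,11); WM=7
i=7 t=7 v=7: → [3,11); WM=7
i=8 t=4 v=8: DROP (t<7-0); WM=7
i=9 t=7 v=2: → [3,11); WM=7
i=10 t=5 v=2: DROP (t<7-0); WM=7
i=11 t=8 v=9: → [3,11); WM=7
i=12 t=10 v=3: → [3,13); WM=9
i=13 t=10 v=3: → [3,13); WM=9
i=14 t=11 v=5: → [3,14); WM=10
i=15 t=13 v=4: → [3,16); WM=12
i=16 t=13 v=4: → [3,16); WM=12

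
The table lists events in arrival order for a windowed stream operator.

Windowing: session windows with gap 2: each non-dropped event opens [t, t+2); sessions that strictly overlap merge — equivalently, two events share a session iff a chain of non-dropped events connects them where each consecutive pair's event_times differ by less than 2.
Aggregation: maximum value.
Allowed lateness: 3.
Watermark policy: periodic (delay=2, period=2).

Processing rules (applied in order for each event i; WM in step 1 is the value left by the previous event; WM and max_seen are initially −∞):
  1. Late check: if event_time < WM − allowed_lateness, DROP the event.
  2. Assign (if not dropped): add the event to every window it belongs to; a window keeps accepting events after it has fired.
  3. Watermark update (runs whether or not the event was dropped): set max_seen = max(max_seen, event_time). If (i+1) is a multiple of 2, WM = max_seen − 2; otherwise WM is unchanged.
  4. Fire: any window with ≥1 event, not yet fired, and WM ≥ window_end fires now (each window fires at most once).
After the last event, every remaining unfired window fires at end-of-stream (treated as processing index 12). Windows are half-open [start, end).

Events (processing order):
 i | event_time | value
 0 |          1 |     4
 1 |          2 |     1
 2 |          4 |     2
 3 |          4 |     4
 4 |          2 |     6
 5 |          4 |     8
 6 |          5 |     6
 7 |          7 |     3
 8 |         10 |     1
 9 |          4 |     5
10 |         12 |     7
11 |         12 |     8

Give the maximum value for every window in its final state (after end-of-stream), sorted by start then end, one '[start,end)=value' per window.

i=0 t=1 v=4: → [1,3); WM=−∞
i=1 t=2 v=1: → [1,4); WM=0
i=2 t=4 v=2: → [4,6); WM=0
i=3 t=4 v=4: → [4,6); WM=2
i=4 t=2 v=6: → [1,4); WM=2
i=5 t=4 v=8: → [4,6); WM=2
i=6 t=5 v=6: → [4,7); WM=2
i=7 t=7 v=3: → [7,9); WM=5
i=8 t=10 v=1: → [10,12); WM=5
i=9 t=4 v=5: → [4,7); WM=8
i=10 t=12 v=7: → [12,14); WM=8
i=11 t=12 v=8: → [12,14); WM=10

[1,4)=6 [4,7)=8 [7,9)=3 [10,12)=1 [12,14)=8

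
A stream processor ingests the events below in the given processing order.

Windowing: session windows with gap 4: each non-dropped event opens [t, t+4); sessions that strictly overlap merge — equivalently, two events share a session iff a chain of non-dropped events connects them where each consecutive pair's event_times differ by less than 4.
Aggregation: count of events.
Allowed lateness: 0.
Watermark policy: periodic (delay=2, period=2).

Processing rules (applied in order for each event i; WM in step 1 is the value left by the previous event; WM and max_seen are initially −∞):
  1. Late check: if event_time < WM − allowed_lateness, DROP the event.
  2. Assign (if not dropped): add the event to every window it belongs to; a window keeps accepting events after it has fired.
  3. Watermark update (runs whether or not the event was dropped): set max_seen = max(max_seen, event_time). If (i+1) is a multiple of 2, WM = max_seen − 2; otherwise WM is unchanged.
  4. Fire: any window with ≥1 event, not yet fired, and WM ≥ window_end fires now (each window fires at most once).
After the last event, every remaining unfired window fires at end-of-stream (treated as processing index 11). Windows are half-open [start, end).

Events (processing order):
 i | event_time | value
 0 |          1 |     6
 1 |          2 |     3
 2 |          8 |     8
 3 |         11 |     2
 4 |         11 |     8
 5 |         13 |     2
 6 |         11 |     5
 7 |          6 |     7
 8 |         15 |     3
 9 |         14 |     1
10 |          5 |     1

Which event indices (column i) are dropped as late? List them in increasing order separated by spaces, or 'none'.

i=0 t=1 v=6: → [1,5); WM=−∞
i=1 t=2 v=3: → [1,6); WM=0
i=2 t=8 v=8: → [8,12); WM=0
i=3 t=11 v=2: → [8,15); WM=9
i=4 t=11 v=8: → [8,15); WM=9
i=5 t=13 v=2: → [8,17); WM=11
i=6 t=11 v=5: → [8,17); WM=11
i=7 t=6 v=7: DROP (t<11-0); WM=11
i=8 t=15 v=3: → [8,19); WM=11
i=9 t=14 v=1: → [8,19); WM=13
i=10 t=5 v=1: DROP (t<13-0); WM=13

7 10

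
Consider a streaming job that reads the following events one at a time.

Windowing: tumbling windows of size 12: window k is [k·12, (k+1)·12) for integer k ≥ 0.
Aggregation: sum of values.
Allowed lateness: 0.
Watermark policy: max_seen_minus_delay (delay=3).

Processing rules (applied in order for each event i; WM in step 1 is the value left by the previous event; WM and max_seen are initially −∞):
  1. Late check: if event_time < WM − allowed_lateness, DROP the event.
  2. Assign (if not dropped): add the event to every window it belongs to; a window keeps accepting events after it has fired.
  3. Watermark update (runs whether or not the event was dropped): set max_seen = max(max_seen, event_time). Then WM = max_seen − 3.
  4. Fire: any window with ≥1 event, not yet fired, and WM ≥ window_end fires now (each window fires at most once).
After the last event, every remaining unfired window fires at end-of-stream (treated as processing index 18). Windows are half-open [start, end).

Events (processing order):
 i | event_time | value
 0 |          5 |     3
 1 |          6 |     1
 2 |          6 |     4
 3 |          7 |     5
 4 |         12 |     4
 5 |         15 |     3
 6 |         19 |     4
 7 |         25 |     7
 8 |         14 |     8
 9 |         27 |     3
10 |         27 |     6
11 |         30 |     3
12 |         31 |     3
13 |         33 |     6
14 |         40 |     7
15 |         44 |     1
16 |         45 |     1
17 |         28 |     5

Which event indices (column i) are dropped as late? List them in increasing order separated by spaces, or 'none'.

8 17

i=0 t=5 v=3: → [0,12); WM=2
i=1 t=6 v=1: → [0,12); WM=3
i=2 t=6 v=4: → [0,12); WM=3
i=3 t=7 v=5: → [0,12); WM=4
i=4 t=12 v=4: → [12,24); WM=9
i=5 t=15 v=3: → [12,24); WM=12; [0,12) fires=13
i=6 t=19 v=4: → [12,24); WM=16
i=7 t=25 v=7: → [24,36); WM=22
i=8 t=14 v=8: DROP (t<22-0); WM=22
i=9 t=27 v=3: → [24,36); WM=24; [12,24) fires=11
i=10 t=27 v=6: → [24,36); WM=24
i=11 t=30 v=3: → [24,36); WM=27
i=12 t=31 v=3: → [24,36); WM=28
i=13 t=33 v=6: → [24,36); WM=30
i=14 t=40 v=7: → [36,48); WM=37; [24,36) fires=28
i=15 t=44 v=1: → [36,48); WM=41
i=16 t=45 v=1: → [36,48); WM=42
i=17 t=28 v=5: DROP (t<42-0); WM=42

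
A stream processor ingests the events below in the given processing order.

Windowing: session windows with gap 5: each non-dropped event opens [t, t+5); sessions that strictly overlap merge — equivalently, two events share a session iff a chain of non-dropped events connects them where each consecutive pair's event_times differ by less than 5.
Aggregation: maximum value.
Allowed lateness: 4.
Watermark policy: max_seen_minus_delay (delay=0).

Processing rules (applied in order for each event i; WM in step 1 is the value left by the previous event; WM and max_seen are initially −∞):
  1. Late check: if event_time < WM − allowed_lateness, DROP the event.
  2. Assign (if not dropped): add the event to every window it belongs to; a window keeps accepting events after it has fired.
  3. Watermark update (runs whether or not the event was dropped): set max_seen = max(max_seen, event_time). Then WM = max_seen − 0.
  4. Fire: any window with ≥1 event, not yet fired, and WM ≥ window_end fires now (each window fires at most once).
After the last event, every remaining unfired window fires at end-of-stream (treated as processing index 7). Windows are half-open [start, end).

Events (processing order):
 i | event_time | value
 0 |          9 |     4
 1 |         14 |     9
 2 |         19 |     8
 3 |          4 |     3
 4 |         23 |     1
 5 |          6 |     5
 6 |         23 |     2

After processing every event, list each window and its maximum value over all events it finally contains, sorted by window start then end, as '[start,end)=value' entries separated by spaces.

i=0 t=9 v=4: → [9,14); WM=9
i=1 t=14 v=9: → [14,19); WM=14
i=2 t=19 v=8: → [19,24); WM=19
i=3 t=4 v=3: DROP (t<19-4); WM=19
i=4 t=23 v=1: → [19,28); WM=23
i=5 t=6 v=5: DROP (t<23-4); WM=23
i=6 t=23 v=2: → [19,28); WM=23

[9,14)=4 [14,19)=9 [19,28)=8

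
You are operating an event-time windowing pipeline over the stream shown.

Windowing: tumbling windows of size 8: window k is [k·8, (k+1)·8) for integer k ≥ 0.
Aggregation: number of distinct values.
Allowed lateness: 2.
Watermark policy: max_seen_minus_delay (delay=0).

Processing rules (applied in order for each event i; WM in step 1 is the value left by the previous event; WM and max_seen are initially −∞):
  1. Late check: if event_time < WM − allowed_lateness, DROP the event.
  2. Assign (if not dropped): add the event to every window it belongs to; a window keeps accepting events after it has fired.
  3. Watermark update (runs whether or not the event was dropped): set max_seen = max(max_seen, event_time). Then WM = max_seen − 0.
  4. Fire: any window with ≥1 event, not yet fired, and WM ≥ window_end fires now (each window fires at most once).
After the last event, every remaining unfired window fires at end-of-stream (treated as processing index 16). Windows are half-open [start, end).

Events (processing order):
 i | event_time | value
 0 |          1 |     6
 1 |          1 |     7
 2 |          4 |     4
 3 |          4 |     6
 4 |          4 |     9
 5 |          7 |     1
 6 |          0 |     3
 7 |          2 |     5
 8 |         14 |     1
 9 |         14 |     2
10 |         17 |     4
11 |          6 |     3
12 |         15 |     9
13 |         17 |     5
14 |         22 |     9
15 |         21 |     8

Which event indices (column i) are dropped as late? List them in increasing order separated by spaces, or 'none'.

6 7 11

i=0 t=1 v=6: → [0,8); WM=1
i=1 t=1 v=7: → [0,8); WM=1
i=2 t=4 v=4: → [0,8); WM=4
i=3 t=4 v=6: → [0,8); WM=4
i=4 t=4 v=9: → [0,8); WM=4
i=5 t=7 v=1: → [0,8); WM=7
i=6 t=0 v=3: DROP (t<7-2); WM=7
i=7 t=2 v=5: DROP (t<7-2); WM=7
i=8 t=14 v=1: → [8,16); WM=14; [0,8) fires=5
i=9 t=14 v=2: → [8,16); WM=14
i=10 t=17 v=4: → [16,24); WM=17; [8,16) fires=2
i=11 t=6 v=3: DROP (t<17-2); WM=17
i=12 t=15 v=9: → [8,16); WM=17
i=13 t=17 v=5: → [16,24); WM=17
i=14 t=22 v=9: → [16,24); WM=22
i=15 t=21 v=8: → [16,24); WM=22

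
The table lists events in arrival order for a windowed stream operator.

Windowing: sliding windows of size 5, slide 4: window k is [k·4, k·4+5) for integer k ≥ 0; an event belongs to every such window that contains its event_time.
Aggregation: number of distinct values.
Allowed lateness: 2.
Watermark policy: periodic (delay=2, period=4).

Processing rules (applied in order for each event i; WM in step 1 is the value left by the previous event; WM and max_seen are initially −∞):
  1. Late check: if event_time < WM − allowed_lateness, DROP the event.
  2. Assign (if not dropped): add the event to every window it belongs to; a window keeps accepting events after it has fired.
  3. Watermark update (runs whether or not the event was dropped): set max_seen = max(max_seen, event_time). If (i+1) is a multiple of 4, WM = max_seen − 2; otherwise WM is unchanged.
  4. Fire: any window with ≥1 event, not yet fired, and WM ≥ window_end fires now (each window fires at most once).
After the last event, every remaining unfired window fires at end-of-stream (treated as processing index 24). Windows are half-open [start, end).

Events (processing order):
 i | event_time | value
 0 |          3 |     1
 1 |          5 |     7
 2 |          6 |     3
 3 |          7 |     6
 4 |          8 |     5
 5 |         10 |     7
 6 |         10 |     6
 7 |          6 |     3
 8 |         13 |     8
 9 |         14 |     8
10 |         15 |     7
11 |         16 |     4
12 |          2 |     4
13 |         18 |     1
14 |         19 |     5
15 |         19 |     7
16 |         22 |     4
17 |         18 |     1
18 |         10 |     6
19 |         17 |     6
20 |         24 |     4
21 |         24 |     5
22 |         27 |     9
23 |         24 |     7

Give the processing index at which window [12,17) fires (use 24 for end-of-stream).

15

i=0 t=3 v=1: → [0,5); WM=−∞
i=1 t=5 v=7: → [4,9); WM=−∞
i=2 t=6 v=3: → [4,9); WM=−∞
i=3 t=7 v=6: → [4,9); WM=5; [0,5) fires=1
i=4 t=8 v=5: → [8,13),[4,9); WM=5
i=5 t=10 v=7: → [8,13); WM=5
i=6 t=10 v=6: → [8,13); WM=5
i=7 t=6 v=3: → [4,9); WM=8
i=8 t=13 v=8: → [12,17); WM=8
i=9 t=14 v=8: → [12,17); WM=8
i=10 t=15 v=7: → [12,17); WM=8
i=11 t=16 v=4: → [16,21),[12,17); WM=14; [4,9) fires=4 [8,13) fires=3
i=12 t=2 v=4: DROP (t<14-2); WM=14
i=13 t=18 v=1: → [16,21); WM=14
i=14 t=19 v=5: → [16,21); WM=14
i=15 t=19 v=7: → [16,21); WM=17; [12,17) fires=3
i=16 t=22 v=4: → [20,25); WM=17
i=17 t=18 v=1: → [16,21); WM=17
i=18 t=10 v=6: DROP (t<17-2); WM=17
i=19 t=17 v=6: → [16,21); WM=20
i=20 t=24 v=4: → [24,29),[20,25); WM=20
i=21 t=24 v=5: → [24,29),[20,25); WM=20
i=22 t=27 v=9: → [24,29); WM=20
i=23 t=24 v=7: → [24,29),[20,25); WM=25; [16,21) fires=5 [20,25) fires=3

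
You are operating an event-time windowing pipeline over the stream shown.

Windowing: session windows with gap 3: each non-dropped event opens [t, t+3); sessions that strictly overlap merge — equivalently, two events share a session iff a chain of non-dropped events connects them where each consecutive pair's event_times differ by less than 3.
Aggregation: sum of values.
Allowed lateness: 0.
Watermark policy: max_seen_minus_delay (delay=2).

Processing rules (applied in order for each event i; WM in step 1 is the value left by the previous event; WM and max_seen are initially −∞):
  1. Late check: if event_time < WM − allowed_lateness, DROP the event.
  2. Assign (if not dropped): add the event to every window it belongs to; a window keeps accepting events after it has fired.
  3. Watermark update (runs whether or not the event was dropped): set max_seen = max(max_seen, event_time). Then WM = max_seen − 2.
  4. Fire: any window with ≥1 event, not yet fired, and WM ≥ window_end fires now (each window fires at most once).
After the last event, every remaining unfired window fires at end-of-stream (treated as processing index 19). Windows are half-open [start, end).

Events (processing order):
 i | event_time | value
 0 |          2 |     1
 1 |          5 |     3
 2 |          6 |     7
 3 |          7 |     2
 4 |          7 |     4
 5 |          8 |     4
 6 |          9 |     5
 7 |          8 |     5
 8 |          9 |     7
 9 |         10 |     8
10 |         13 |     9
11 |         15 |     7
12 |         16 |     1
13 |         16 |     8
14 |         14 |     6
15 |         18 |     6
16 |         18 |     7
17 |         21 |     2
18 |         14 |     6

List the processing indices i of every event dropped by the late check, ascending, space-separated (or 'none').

i=0 t=2 v=1: → [2,5); WM=0
i=1 t=5 v=3: → [5,8); WM=3
i=2 t=6 v=7: → [5,9); WM=4
i=3 t=7 v=2: → [5,10); WM=5
i=4 t=7 v=4: → [5,10); WM=5
i=5 t=8 v=4: → [5,11); WM=6
i=6 t=9 v=5: → [5,12); WM=7
i=7 t=8 v=5: → [5,12); WM=7
i=8 t=9 v=7: → [5,12); WM=7
i=9 t=10 v=8: → [5,13); WM=8
i=10 t=13 v=9: → [13,16); WM=11
i=11 t=15 v=7: → [13,18); WM=13
i=12 t=16 v=1: → [13,19); WM=14
i=13 t=16 v=8: → [13,19); WM=14
i=14 t=14 v=6: → [13,19); WM=14
i=15 t=18 v=6: → [13,21); WM=16
i=16 t=18 v=7: → [13,21); WM=16
i=17 t=21 v=2: → [21,24); WM=19
i=18 t=14 v=6: DROP (t<19-0); WM=19

18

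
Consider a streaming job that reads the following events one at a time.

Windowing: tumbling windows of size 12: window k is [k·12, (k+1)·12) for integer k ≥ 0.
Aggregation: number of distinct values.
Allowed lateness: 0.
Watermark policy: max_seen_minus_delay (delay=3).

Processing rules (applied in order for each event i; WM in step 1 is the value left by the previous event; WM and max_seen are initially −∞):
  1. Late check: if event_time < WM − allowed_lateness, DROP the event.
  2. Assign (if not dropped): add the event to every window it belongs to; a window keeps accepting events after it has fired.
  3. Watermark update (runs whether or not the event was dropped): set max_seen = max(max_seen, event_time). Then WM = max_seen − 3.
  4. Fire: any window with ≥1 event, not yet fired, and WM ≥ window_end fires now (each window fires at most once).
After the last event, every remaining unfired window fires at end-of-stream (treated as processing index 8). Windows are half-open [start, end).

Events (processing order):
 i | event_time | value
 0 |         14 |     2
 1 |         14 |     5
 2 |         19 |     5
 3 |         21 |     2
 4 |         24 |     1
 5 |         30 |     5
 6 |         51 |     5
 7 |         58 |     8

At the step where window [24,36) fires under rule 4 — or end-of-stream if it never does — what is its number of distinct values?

i=0 t=14 v=2: → [12,24); WM=11
i=1 t=14 v=5: → [12,24); WM=11
i=2 t=19 v=5: → [12,24); WM=16
i=3 t=21 v=2: → [12,24); WM=18
i=4 t=24 v=1: → [24,36); WM=21
i=5 t=30 v=5: → [24,36); WM=27; [12,24) fires=2
i=6 t=51 v=5: → [48,60); WM=48; [24,36) fires=2
i=7 t=58 v=8: → [48,60); WM=55

2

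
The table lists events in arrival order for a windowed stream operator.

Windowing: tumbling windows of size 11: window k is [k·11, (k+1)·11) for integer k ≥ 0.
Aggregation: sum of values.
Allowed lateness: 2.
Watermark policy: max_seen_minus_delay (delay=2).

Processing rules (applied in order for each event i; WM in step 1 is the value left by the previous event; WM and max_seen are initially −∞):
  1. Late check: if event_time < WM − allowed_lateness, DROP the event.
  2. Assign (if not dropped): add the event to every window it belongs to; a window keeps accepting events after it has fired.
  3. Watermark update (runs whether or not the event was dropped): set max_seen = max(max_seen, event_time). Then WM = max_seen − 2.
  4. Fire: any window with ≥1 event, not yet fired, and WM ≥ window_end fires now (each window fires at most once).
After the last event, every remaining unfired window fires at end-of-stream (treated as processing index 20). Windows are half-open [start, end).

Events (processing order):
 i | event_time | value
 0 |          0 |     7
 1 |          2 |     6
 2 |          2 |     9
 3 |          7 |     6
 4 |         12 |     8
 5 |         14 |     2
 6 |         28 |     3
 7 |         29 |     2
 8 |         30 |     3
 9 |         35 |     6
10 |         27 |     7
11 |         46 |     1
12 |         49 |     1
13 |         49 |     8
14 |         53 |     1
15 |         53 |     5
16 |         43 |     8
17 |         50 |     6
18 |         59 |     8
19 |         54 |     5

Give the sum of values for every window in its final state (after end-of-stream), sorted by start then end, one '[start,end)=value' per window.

i=0 t=0 v=7: → [0,11); WM=-2
i=1 t=2 v=6: → [0,11); WM=0
i=2 t=2 v=9: → [0,11); WM=0
i=3 t=7 v=6: → [0,11); WM=5
i=4 t=12 v=8: → [11,22); WM=10
i=5 t=14 v=2: → [11,22); WM=12; [0,11) fires=28
i=6 t=28 v=3: → [22,33); WM=26; [11,22) fires=10
i=7 t=29 v=2: → [22,33); WM=27
i=8 t=30 v=3: → [22,33); WM=28
i=9 t=35 v=6: → [33,44); WM=33; [22,33) fires=8
i=10 t=27 v=7: DROP (t<33-2); WM=33
i=11 t=46 v=1: → [44,55); WM=44; [33,44) fires=6
i=12 t=49 v=1: → [44,55); WM=47
i=13 t=49 v=8: → [44,55); WM=47
i=14 t=53 v=1: → [44,55); WM=51
i=15 t=53 v=5: → [44,55); WM=51
i=16 t=43 v=8: DROP (t<51-2); WM=51
i=17 t=50 v=6: → [44,55); WM=51
i=18 t=59 v=8: → [55,66); WM=57; [44,55) fires=22
i=19 t=54 v=5: DROP (t<57-2); WM=57

[0,11)=28 [11,22)=10 [22,33)=8 [33,44)=6 [44,55)=22 [55,66)=8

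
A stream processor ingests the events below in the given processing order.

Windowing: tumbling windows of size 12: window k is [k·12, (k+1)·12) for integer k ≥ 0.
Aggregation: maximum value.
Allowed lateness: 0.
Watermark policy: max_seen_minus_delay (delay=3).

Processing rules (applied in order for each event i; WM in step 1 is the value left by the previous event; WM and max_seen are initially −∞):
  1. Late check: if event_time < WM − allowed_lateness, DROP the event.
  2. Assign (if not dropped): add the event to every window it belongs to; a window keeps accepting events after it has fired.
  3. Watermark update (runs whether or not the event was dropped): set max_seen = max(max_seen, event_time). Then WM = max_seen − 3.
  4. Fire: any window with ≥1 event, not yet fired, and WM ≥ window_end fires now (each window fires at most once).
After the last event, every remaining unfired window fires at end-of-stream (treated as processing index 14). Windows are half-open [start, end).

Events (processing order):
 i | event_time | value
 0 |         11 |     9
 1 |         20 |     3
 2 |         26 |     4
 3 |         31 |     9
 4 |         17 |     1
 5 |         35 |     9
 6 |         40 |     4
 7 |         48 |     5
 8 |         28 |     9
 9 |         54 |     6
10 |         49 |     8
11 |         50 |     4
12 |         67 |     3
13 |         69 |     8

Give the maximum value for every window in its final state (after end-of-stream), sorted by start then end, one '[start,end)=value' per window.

i=0 t=11 v=9: → [0,12); WM=8
i=1 t=20 v=3: → [12,24); WM=17; [0,12) fires=9
i=2 t=26 v=4: → [24,36); WM=23
i=3 t=31 v=9: → [24,36); WM=28; [12,24) fires=3
i=4 t=17 v=1: DROP (t<28-0); WM=28
i=5 t=35 v=9: → [24,36); WM=32
i=6 t=40 v=4: → [36,48); WM=37; [24,36) fires=9
i=7 t=48 v=5: → [48,60); WM=45
i=8 t=28 v=9: DROP (t<45-0); WM=45
i=9 t=54 v=6: → [48,60); WM=51; [36,48) fires=4
i=10 t=49 v=8: DROP (t<51-0); WM=51
i=11 t=50 v=4: DROP (t<51-0); WM=51
i=12 t=67 v=3: → [60,72); WM=64; [48,60) fires=6
i=13 t=69 v=8: → [60,72); WM=66

[0,12)=9 [12,24)=3 [24,36)=9 [36,48)=4 [48,60)=6 [60,72)=8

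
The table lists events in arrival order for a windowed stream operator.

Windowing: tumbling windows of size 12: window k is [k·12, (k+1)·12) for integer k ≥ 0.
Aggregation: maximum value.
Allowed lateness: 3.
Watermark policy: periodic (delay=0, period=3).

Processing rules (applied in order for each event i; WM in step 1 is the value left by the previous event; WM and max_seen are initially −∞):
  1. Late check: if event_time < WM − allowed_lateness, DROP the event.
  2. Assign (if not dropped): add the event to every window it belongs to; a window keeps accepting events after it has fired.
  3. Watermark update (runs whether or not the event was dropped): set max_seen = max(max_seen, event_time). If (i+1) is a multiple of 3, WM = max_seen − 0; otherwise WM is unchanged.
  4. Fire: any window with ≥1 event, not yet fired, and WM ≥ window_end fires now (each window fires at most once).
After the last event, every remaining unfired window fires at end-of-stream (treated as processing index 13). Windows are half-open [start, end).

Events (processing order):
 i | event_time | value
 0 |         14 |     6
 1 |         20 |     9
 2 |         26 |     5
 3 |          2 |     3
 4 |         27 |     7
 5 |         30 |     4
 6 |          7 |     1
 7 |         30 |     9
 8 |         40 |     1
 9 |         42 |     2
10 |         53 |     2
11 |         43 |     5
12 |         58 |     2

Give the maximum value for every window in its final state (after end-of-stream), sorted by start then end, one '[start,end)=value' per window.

[12,24)=9 [24,36)=9 [36,48)=5 [48,60)=2

i=0 t=14 v=6: → [12,24); WM=−∞
i=1 t=20 v=9: → [12,24); WM=−∞
i=2 t=26 v=5: → [24,36); WM=26; [12,24) fires=9
i=3 t=2 v=3: DROP (t<26-3); WM=26
i=4 t=27 v=7: → [24,36); WM=26
i=5 t=30 v=4: → [24,36); WM=30
i=6 t=7 v=1: DROP (t<30-3); WM=30
i=7 t=30 v=9: → [24,36); WM=30
i=8 t=40 v=1: → [36,48); WM=40; [24,36) fires=9
i=9 t=42 v=2: → [36,48); WM=40
i=10 t=53 v=2: → [48,60); WM=40
i=11 t=43 v=5: → [36,48); WM=53; [36,48) fires=5
i=12 t=58 v=2: → [48,60); WM=53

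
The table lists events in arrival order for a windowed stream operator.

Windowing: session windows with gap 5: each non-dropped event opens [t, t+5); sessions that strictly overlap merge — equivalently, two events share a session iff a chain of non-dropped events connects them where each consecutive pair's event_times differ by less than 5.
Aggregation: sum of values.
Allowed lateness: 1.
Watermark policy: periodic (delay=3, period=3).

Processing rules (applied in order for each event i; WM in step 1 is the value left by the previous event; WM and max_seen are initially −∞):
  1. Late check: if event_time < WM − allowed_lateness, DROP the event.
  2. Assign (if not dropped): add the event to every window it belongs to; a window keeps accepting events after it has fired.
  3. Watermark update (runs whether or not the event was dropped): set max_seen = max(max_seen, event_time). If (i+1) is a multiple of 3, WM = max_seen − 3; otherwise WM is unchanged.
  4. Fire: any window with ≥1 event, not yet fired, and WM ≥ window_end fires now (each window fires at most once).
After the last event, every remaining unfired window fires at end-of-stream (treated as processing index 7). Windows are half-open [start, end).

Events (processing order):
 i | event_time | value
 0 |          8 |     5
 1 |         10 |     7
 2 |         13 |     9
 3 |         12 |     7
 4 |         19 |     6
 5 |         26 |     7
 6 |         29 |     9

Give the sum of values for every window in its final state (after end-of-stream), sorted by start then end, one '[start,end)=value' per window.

[8,18)=28 [19,24)=6 [26,34)=16

i=0 t=8 v=5: → [8,13); WM=−∞
i=1 t=10 v=7: → [8,15); WM=−∞
i=2 t=13 v=9: → [8,18); WM=10
i=3 t=12 v=7: → [8,18); WM=10
i=4 t=19 v=6: → [19,24); WM=10
i=5 t=26 v=7: → [26,31); WM=23
i=6 t=29 v=9: → [26,34); WM=23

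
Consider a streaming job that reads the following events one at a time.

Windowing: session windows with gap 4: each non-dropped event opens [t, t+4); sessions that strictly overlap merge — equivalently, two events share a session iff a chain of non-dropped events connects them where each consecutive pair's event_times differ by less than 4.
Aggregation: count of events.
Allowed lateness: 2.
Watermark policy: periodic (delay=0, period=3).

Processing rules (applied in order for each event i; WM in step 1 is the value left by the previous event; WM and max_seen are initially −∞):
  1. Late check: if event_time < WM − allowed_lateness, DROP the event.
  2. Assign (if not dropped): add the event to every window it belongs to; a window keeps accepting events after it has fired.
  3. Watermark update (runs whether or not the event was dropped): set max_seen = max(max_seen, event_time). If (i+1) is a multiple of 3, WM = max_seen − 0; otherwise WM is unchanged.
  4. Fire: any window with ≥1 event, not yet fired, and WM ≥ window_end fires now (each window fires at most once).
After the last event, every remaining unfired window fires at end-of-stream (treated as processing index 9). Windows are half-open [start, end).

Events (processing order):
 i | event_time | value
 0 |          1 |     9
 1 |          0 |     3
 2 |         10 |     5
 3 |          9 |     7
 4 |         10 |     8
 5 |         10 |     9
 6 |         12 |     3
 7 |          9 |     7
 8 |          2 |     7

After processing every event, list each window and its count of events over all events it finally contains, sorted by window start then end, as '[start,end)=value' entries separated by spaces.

i=0 t=1 v=9: → [1,5); WM=−∞
i=1 t=0 v=3: → [0,5); WM=−∞
i=2 t=10 v=5: → [10,14); WM=10
i=3 t=9 v=7: → [9,14); WM=10
i=4 t=10 v=8: → [9,14); WM=10
i=5 t=10 v=9: → [9,14); WM=10
i=6 t=12 v=3: → [9,16); WM=10
i=7 t=9 v=7: → [9,16); WM=10
i=8 t=2 v=7: DROP (t<10-2); WM=12

[0,5)=2 [9,16)=6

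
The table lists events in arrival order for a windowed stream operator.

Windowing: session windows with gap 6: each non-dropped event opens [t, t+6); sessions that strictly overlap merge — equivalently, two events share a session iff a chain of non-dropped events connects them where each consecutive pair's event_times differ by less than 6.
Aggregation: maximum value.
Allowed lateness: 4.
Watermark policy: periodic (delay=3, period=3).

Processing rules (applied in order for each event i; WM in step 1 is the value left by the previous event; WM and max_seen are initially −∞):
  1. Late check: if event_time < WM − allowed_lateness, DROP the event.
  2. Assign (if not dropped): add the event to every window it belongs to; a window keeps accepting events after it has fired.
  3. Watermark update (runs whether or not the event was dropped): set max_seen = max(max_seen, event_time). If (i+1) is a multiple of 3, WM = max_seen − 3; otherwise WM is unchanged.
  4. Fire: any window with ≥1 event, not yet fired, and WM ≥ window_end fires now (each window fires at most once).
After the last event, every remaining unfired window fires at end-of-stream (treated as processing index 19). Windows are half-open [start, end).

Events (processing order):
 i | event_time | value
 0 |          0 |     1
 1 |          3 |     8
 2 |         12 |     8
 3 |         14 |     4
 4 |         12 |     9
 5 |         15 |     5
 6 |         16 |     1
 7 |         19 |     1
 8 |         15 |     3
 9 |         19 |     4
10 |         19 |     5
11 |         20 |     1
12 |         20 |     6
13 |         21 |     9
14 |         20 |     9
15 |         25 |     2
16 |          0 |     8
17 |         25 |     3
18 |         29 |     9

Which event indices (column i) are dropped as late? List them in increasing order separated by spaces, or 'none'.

16

i=0 t=0 v=1: → [0,6); WM=−∞
i=1 t=3 v=8: → [0,9); WM=−∞
i=2 t=12 v=8: → [12,18); WM=9
i=3 t=14 v=4: → [12,20); WM=9
i=4 t=12 v=9: → [12,20); WM=9
i=5 t=15 v=5: → [12,21); WM=12
i=6 t=16 v=1: → [12,22); WM=12
i=7 t=19 v=1: → [12,25); WM=12
i=8 t=15 v=3: → [12,25); WM=16
i=9 t=19 v=4: → [12,25); WM=16
i=10 t=19 v=5: → [12,25); WM=16
i=11 t=20 v=1: → [12,26); WM=17
i=12 t=20 v=6: → [12,26); WM=17
i=13 t=21 v=9: → [12,27); WM=17
i=14 t=20 v=9: → [12,27); WM=18
i=15 t=25 v=2: → [12,31); WM=18
i=16 t=0 v=8: DROP (t<18-4); WM=18
i=17 t=25 v=3: → [12,31); WM=22
i=18 t=29 v=9: → [12,35); WM=22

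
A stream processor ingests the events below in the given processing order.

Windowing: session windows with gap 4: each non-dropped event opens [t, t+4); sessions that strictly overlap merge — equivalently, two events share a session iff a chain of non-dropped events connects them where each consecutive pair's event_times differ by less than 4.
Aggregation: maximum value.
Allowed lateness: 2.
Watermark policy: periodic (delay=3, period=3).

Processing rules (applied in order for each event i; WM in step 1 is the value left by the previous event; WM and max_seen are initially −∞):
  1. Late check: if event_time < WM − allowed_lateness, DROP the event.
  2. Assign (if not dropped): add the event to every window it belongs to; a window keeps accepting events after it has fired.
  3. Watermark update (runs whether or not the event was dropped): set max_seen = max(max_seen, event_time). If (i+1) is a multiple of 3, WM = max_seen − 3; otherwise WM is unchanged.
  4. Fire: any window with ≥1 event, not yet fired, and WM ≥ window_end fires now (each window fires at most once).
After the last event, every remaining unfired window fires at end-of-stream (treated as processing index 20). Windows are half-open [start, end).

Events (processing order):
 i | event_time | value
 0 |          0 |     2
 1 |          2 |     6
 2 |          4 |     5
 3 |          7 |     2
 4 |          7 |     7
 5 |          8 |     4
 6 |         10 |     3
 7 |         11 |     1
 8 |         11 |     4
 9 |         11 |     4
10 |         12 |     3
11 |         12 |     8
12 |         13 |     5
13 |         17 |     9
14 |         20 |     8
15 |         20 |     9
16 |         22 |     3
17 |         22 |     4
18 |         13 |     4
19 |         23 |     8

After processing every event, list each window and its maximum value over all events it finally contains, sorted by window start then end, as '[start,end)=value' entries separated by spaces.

[0,17)=8 [17,27)=9

i=0 t=0 v=2: → [0,4); WM=−∞
i=1 t=2 v=6: → [0,6); WM=−∞
i=2 t=4 v=5: → [0,8); WM=1
i=3 t=7 v=2: → [0,11); WM=1
i=4 t=7 v=7: → [0,11); WM=1
i=5 t=8 v=4: → [0,12); WM=5
i=6 t=10 v=3: → [0,14); WM=5
i=7 t=11 v=1: → [0,15); WM=5
i=8 t=11 v=4: → [0,15); WM=8
i=9 t=11 v=4: → [0,15); WM=8
i=10 t=12 v=3: → [0,16); WM=8
i=11 t=12 v=8: → [0,16); WM=9
i=12 t=13 v=5: → [0,17); WM=9
i=13 t=17 v=9: → [17,21); WM=9
i=14 t=20 v=8: → [17,24); WM=17
i=15 t=20 v=9: → [17,24); WM=17
i=16 t=22 v=3: → [17,26); WM=17
i=17 t=22 v=4: → [17,26); WM=19
i=18 t=13 v=4: DROP (t<19-2); WM=19
i=19 t=23 v=8: → [17,27); WM=19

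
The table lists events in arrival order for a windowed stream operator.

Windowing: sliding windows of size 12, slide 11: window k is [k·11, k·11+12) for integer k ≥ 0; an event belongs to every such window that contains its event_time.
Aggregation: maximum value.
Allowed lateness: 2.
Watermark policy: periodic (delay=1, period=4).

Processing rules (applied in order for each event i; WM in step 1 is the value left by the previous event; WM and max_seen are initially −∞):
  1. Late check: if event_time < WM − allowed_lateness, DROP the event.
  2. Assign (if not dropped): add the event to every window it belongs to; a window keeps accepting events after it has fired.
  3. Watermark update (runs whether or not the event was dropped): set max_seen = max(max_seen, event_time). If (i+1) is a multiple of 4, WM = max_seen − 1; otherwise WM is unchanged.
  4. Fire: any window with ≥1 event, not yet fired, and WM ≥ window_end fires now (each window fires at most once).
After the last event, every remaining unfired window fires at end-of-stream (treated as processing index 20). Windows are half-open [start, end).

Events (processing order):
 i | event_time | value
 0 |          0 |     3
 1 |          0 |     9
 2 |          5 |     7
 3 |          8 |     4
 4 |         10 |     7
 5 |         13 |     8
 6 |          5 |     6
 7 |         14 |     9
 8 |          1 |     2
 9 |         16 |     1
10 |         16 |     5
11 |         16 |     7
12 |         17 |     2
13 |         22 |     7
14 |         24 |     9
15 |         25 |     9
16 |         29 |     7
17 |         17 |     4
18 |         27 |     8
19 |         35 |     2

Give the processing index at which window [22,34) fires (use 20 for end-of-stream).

19

i=0 t=0 v=3: → [0,12); WM=−∞
i=1 t=0 v=9: → [0,12); WM=−∞
i=2 t=5 v=7: → [0,12); WM=−∞
i=3 t=8 v=4: → [0,12); WM=7
i=4 t=10 v=7: → [0,12); WM=7
i=5 t=13 v=8: → [11,23); WM=7
i=6 t=5 v=6: → [0,12); WM=7
i=7 t=14 v=9: → [11,23); WM=13; [0,12) fires=9
i=8 t=1 v=2: DROP (t<13-2); WM=13
i=9 t=16 v=1: → [11,23); WM=13
i=10 t=16 v=5: → [11,23); WM=13
i=11 t=16 v=7: → [11,23); WM=15
i=12 t=17 v=2: → [11,23); WM=15
i=13 t=22 v=7: → [22,34),[11,23); WM=15
i=14 t=24 v=9: → [22,34); WM=15
i=15 t=25 v=9: → [22,34); WM=24; [11,23) fires=9
i=16 t=29 v=7: → [22,34); WM=24
i=17 t=17 v=4: DROP (t<24-2); WM=24
i=18 t=27 v=8: → [22,34); WM=24
i=19 t=35 v=2: → [33,45); WM=34; [22,34) fires=9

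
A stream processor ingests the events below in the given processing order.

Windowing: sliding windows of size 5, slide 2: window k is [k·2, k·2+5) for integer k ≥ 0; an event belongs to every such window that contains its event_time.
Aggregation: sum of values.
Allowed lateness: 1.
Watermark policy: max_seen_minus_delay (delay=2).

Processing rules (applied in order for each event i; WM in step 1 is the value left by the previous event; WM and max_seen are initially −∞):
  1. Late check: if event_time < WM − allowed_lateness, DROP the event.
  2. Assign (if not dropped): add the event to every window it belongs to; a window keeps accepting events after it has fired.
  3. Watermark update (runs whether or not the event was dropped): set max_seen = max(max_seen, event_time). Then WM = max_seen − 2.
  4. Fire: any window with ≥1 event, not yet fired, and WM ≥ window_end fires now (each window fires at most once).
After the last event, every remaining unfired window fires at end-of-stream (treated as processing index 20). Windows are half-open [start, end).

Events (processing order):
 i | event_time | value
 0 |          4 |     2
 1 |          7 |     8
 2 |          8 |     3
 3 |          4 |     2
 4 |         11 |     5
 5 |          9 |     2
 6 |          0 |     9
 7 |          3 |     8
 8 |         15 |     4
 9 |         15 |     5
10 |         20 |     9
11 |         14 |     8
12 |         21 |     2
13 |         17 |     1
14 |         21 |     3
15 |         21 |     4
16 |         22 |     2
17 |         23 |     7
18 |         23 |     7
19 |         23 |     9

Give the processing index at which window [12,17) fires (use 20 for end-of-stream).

10

i=0 t=4 v=2: → [4,9),[2,7),[0,5); WM=2
i=1 t=7 v=8: → [6,11),[4,9); WM=5; [0,5) fires=2
i=2 t=8 v=3: → [8,13),[6,11),[4,9); WM=6
i=3 t=4 v=2: DROP (t<6-1); WM=6
i=4 t=11 v=5: → [10,15),[8,13); WM=9; [2,7) fires=2 [4,9) fires=13
i=5 t=9 v=2: → [8,13),[6,11); WM=9
i=6 t=0 v=9: DROP (t<9-1); WM=9
i=7 t=3 v=8: DROP (t<9-1); WM=9
i=8 t=15 v=4: → [14,19),[12,17); WM=13; [6,11) fires=13 [8,13) fires=10
i=9 t=15 v=5: → [14,19),[12,17); WM=13
i=10 t=20 v=9: → [20,25),[18,23),[16,21); WM=18; [10,15) fires=5 [12,17) fires=9
i=11 t=14 v=8: DROP (t<18-1); WM=18
i=12 t=21 v=2: → [20,25),[18,23); WM=19; [14,19) fires=9
i=13 t=17 v=1: DROP (t<19-1); WM=19
i=14 t=21 v=3: → [20,25),[18,23); WM=19
i=15 t=21 v=4: → [20,25),[18,23); WM=19
i=16 t=22 v=2: → [22,27),[20,25),[18,23); WM=20
i=17 t=23 v=7: → [22,27),[20,25); WM=21; [16,21) fires=9
i=18 t=23 v=7: → [22,27),[20,25); WM=21
i=19 t=23 v=9: → [22,27),[20,25); WM=21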